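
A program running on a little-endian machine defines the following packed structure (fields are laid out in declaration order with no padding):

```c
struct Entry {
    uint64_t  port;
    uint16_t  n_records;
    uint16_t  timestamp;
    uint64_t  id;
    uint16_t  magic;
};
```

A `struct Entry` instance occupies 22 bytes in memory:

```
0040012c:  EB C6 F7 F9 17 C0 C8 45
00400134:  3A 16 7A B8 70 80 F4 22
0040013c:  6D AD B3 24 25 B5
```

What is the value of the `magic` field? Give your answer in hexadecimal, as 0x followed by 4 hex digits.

`magic` follows `port` (8 B), `n_records` (2 B), `timestamp` (2 B), `id` (8 B), so it starts at offset 8 + 2 + 2 + 8 = 20 and occupies 2 bytes.
Bytes at offsets 20..21: 25 B5.
In little-endian order the low byte comes first in memory.
Reassemble most-significant byte first: B5 25 → 0xB525.

0xB525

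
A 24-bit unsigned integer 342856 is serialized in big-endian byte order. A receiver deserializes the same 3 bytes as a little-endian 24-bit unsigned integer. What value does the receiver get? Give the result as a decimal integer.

342856 in 24-bit hexadecimal is 0x053B48.
Stored big-endian, the bytes at ascending addresses are 05 3B 48.
Read back as little-endian, the first byte is least significant, giving 0x483B05.
0x483B05 = 4733701.

4733701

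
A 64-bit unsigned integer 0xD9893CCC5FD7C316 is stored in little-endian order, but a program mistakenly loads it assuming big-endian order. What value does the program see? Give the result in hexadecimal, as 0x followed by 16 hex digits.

0x16C3D75FCC3C89D9

Stored little-endian, the bytes at ascending addresses are 16 C3 D7 5F CC 3C 89 D9.
Read back as big-endian, the last byte is least significant, giving 0x16C3D75FCC3C89D9.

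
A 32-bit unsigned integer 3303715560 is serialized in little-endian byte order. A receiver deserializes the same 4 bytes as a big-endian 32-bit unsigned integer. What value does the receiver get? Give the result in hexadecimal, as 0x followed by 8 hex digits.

0xE8B2EAC4

3303715560 in 32-bit hexadecimal is 0xC4EAB2E8.
Stored little-endian, the bytes at ascending addresses are E8 B2 EA C4.
Read back as big-endian, the last byte is least significant, giving 0xE8B2EAC4.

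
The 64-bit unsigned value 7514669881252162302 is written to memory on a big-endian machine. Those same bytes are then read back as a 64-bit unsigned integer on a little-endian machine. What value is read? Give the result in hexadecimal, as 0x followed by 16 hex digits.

0xFEAA5C4C71784968

7514669881252162302 in 64-bit hexadecimal is 0x684978714C5CAAFE.
Stored big-endian, the bytes at ascending addresses are 68 49 78 71 4C 5C AA FE.
Read back as little-endian, the first byte is least significant, giving 0xFEAA5C4C71784968.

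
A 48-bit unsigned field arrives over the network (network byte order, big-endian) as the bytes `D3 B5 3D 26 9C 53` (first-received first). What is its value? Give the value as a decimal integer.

232775368481875

In big-endian order the high byte comes first in memory.
The bytes are already most-significant first: 0xD3B53D269C53.
0xD3B53D269C53 = 232775368481875.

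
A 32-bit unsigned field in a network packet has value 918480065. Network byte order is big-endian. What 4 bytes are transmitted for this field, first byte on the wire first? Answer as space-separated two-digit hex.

918480065 in hexadecimal, padded to 32 bits, is 0x36BEE4C1.
Split into bytes (most-significant first): 36 BE E4 C1.
Big-endian stores the most-significant byte at the lowest address.
So the memory order matches the most-significant-first order: 36 BE E4 C1.

36 BE E4 C1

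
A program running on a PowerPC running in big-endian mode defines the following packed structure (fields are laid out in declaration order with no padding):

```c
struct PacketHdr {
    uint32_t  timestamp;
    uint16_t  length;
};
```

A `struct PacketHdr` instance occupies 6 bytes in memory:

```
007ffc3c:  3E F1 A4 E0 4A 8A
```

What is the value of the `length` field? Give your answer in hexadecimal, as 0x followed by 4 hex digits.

`length` follows `timestamp` (4 bytes), so it starts at byte offset 4 and occupies 2 bytes.
Bytes at offsets 4..5: 4A 8A.
In big-endian order the high byte comes first in memory.
The bytes are already most-significant first: 0x4A8A.

0x4A8A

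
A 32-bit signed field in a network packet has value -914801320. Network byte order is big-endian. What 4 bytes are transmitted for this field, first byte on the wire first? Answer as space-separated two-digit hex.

C9 79 3D 58

Two's complement of -914801320 in 32 bits: 914801320 = 0x3686C2A8; invert → 0xC9793D57; add 1 → 0xC9793D58.
Split into bytes (most-significant first): C9 79 3D 58.
Big-endian stores the most-significant byte at the lowest address.
So the memory order matches the most-significant-first order: C9 79 3D 58.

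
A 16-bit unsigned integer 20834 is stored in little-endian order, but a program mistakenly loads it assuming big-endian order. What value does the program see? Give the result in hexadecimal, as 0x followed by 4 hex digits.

20834 in 16-bit hexadecimal is 0x5162.
Stored little-endian, the bytes at ascending addresses are 62 51.
Read back as big-endian, the last byte is least significant, giving 0x6251.

0x6251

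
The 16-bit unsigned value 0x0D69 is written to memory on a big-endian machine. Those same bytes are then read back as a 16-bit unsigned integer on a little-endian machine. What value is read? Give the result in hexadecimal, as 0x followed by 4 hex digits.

0x690D

Stored big-endian, the bytes at ascending addresses are 0D 69.
Read back as little-endian, the first byte is least significant, giving 0x690D.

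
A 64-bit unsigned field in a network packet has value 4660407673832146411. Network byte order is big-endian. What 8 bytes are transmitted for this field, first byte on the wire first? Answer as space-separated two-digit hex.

40 AD 18 16 63 45 05 EB

4660407673832146411 in hexadecimal, padded to 64 bits, is 0x40AD1816634505EB.
Split into bytes (most-significant first): 40 AD 18 16 63 45 05 EB.
Big-endian stores the most-significant byte at the lowest address.
So the memory order matches the most-significant-first order: 40 AD 18 16 63 45 05 EB.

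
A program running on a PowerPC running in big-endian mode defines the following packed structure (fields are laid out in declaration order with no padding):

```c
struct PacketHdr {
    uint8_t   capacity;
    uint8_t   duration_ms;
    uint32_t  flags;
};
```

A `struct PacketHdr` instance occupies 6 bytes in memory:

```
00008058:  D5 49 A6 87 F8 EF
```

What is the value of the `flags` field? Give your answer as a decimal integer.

`flags` follows `capacity` (1 B), `duration_ms` (1 B), so it starts at offset 1 + 1 = 2 and occupies 4 bytes.
Bytes at offsets 2..5: A6 87 F8 EF.
Big-endian stores the most-significant byte at the lowest address.
The bytes are already most-significant first: 0xA687F8EF.
0xA687F8EF = 2793928943.

2793928943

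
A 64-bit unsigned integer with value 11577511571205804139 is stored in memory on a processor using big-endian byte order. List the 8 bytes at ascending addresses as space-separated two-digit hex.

A0 AB 95 6F 08 B2 50 6B

11577511571205804139 in hexadecimal, padded to 64 bits, is 0xA0AB956F08B2506B.
Split into bytes (most-significant first): A0 AB 95 6F 08 B2 50 6B.
Big-endian: lowest address holds the most-significant byte.
So the memory order matches the most-significant-first order: A0 AB 95 6F 08 B2 50 6B.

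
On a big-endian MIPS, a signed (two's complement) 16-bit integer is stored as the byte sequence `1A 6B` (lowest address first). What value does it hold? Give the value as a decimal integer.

Big-endian stores the most-significant byte at the lowest address.
The bytes are already most-significant first: 0x1A6B.
0x1A6B = 6763.

6763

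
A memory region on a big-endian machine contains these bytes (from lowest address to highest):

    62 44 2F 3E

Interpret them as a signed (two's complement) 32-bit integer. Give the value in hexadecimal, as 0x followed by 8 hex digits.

0x62442F3E

Big-endian: lowest address holds the most-significant byte.
The bytes are already most-significant first: 0x62442F3E.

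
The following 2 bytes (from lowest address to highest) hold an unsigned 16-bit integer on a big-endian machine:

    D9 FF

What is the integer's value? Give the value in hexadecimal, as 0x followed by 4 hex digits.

0xD9FF

In big-endian order the high byte comes first in memory.
The bytes are already most-significant first: 0xD9FF.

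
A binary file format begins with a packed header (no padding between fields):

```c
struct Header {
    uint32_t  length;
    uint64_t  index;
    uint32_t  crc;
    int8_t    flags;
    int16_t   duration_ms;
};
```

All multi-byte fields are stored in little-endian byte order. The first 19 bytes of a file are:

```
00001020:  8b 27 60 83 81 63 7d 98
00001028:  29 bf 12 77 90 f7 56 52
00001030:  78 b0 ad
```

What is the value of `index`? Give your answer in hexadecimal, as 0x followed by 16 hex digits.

0x7712BF29987D6381

`index` follows `length` (4 bytes), so it starts at byte offset 4 and occupies 8 bytes.
Bytes at offsets 4..11: 81 63 7D 98 29 BF 12 77.
In little-endian order the low byte comes first in memory.
Reassemble most-significant byte first: 77 12 BF 29 98 7D 63 81 → 0x7712BF29987D6381.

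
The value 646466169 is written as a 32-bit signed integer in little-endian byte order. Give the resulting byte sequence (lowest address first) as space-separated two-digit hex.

79 4A 88 26

646466169 in hexadecimal, padded to 32 bits, is 0x26884A79.
Split into bytes (most-significant first): 26 88 4A 79.
Little-endian: lowest address holds the least-significant byte.
So at ascending addresses the bytes are 79 4A 88 26.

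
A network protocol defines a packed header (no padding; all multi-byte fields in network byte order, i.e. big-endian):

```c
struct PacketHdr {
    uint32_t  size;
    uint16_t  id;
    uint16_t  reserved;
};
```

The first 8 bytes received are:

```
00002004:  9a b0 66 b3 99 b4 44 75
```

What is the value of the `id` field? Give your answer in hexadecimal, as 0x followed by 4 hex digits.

0x99B4

`id` follows `size` (4 bytes), so it starts at byte offset 4 and occupies 2 bytes.
Bytes at offsets 4..5: 99 B4.
Big-endian: lowest address holds the most-significant byte.
The bytes are already most-significant first: 0x99B4.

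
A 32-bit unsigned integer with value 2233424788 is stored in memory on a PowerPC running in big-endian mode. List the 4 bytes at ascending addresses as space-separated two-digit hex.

2233424788 in hexadecimal, padded to 32 bits, is 0x851F5B94.
Split into bytes (most-significant first): 85 1F 5B 94.
Big-endian: lowest address holds the most-significant byte.
So the memory order matches the most-significant-first order: 85 1F 5B 94.

85 1F 5B 94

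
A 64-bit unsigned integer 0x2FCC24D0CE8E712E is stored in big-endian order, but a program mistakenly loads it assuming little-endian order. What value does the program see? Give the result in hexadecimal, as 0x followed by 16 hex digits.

Stored big-endian, the bytes at ascending addresses are 2F CC 24 D0 CE 8E 71 2E.
Read back as little-endian, the first byte is least significant, giving 0x2E718ECED024CC2F.

0x2E718ECED024CC2F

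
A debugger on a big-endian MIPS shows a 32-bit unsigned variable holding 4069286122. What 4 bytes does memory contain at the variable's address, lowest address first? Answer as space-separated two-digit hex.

4069286122 in hexadecimal, padded to 32 bits, is 0xF28C60EA.
Split into bytes (most-significant first): F2 8C 60 EA.
In big-endian order the high byte comes first in memory.
So the memory order matches the most-significant-first order: F2 8C 60 EA.

F2 8C 60 EA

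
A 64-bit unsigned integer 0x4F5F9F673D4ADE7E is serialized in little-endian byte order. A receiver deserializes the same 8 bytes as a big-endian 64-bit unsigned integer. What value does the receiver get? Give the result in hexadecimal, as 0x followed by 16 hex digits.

Stored little-endian, the bytes at ascending addresses are 7E DE 4A 3D 67 9F 5F 4F.
Read back as big-endian, the last byte is least significant, giving 0x7EDE4A3D679F5F4F.

0x7EDE4A3D679F5F4F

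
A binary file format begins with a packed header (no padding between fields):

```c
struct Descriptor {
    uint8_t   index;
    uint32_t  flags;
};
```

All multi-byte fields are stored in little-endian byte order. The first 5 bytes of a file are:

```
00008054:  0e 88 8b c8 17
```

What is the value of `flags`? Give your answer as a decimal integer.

399018888

`flags` follows `index` (1 byte), so it starts at byte offset 1 and occupies 4 bytes.
Bytes at offsets 1..4: 88 8B C8 17.
In little-endian order the low byte comes first in memory.
Reassemble most-significant byte first: 17 C8 8B 88 → 0x17C88B88.
0x17C88B88 = 399018888.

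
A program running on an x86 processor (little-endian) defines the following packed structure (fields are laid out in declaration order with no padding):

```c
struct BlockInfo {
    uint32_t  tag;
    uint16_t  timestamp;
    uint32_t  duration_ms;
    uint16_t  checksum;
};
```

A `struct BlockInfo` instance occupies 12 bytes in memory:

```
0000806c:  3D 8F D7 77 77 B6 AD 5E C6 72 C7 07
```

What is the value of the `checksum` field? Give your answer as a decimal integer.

1991

`checksum` follows `tag` (4 B), `timestamp` (2 B), `duration_ms` (4 B), so it starts at offset 4 + 2 + 4 = 10 and occupies 2 bytes.
Bytes at offsets 10..11: C7 07.
In little-endian order the low byte comes first in memory.
Reassemble most-significant byte first: 07 C7 → 0x07C7.
0x07C7 = 1991.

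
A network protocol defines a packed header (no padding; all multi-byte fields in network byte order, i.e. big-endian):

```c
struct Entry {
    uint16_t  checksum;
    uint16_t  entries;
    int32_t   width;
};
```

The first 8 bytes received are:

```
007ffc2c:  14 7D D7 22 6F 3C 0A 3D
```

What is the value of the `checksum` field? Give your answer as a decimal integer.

5245

`checksum` is the first field, at byte offset 0, occupying 2 bytes.
Bytes at offsets 0..1: 14 7D.
In big-endian order the high byte comes first in memory.
The bytes are already most-significant first: 0x147D.
0x147D = 5245.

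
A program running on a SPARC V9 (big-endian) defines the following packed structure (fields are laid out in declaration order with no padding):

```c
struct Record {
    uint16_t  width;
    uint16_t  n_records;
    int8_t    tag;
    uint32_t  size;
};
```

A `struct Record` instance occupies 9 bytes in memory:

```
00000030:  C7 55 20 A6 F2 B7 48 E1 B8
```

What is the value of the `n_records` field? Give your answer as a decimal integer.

8358

`n_records` follows `width` (2 bytes), so it starts at byte offset 2 and occupies 2 bytes.
Bytes at offsets 2..3: 20 A6.
Big-endian: lowest address holds the most-significant byte.
The bytes are already most-significant first: 0x20A6.
0x20A6 = 8358.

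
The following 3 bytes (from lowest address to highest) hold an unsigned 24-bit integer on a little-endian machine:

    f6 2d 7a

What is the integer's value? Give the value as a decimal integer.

Little-endian stores the least-significant byte at the lowest address.
Reassemble most-significant byte first: 7A 2D F6 → 0x7A2DF6.
0x7A2DF6 = 8007158.

8007158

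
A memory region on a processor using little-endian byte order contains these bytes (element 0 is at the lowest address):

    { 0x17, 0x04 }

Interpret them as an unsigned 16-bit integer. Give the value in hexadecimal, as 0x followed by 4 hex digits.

0x0417

Little-endian stores the least-significant byte at the lowest address.
Reassemble most-significant byte first: 04 17 → 0x0417.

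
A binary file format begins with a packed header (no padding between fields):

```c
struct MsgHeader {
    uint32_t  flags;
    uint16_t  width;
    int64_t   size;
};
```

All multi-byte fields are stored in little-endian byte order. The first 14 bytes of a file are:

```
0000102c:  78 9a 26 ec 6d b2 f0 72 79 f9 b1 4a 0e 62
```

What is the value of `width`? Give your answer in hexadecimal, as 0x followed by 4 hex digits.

0xB26D

`width` follows `flags` (4 bytes), so it starts at byte offset 4 and occupies 2 bytes.
Bytes at offsets 4..5: 6D B2.
Little-endian stores the least-significant byte at the lowest address.
Reassemble most-significant byte first: B2 6D → 0xB26D.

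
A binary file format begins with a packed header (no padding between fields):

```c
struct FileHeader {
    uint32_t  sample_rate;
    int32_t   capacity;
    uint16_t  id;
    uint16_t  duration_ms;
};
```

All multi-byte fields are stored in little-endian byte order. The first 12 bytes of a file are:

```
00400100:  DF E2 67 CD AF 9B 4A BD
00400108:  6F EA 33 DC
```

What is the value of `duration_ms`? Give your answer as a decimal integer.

`duration_ms` follows `sample_rate` (4 B), `capacity` (4 B), `id` (2 B), so it starts at offset 4 + 4 + 2 = 10 and occupies 2 bytes.
Bytes at offsets 10..11: 33 DC.
In little-endian order the low byte comes first in memory.
Reassemble most-significant byte first: DC 33 → 0xDC33.
0xDC33 = 56371.

56371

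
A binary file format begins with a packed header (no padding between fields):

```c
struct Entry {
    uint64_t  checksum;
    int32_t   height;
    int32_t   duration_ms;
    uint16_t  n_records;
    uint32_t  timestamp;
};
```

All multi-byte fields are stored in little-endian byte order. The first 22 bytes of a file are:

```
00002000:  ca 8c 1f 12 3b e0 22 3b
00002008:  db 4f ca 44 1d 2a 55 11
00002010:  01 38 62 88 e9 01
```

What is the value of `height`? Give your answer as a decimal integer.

1154109403

`height` follows `checksum` (8 bytes), so it starts at byte offset 8 and occupies 4 bytes.
Bytes at offsets 8..11: DB 4F CA 44.
In little-endian order the low byte comes first in memory.
Reassemble most-significant byte first: 44 CA 4F DB → 0x44CA4FDB.
0x44CA4FDB = 1154109403.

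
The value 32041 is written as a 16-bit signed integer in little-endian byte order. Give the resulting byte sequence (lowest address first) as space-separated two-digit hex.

32041 in hexadecimal, padded to 16 bits, is 0x7D29.
Split into bytes (most-significant first): 7D 29.
In little-endian order the low byte comes first in memory.
So at ascending addresses the bytes are 29 7D.

29 7D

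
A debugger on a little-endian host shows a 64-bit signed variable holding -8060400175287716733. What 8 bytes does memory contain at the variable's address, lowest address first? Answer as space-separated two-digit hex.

Two's complement of -8060400175287716733 in 64 bits: 8060400175287716733 = 0x6FDC4B40EB854B7D; invert → 0x9023B4BF147AB482; add 1 → 0x9023B4BF147AB483.
Split into bytes (most-significant first): 90 23 B4 BF 14 7A B4 83.
Little-endian stores the least-significant byte at the lowest address.
So at ascending addresses the bytes are 83 B4 7A 14 BF B4 23 90.

83 B4 7A 14 BF B4 23 90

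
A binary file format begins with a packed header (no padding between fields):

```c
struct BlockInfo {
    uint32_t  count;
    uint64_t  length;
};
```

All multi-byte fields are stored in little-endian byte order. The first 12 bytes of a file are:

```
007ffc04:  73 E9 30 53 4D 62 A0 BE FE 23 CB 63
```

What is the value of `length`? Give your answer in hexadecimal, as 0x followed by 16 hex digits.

0x63CB23FEBEA0624D

`length` follows `count` (4 bytes), so it starts at byte offset 4 and occupies 8 bytes.
Bytes at offsets 4..11: 4D 62 A0 BE FE 23 CB 63.
Little-endian: lowest address holds the least-significant byte.
Reassemble most-significant byte first: 63 CB 23 FE BE A0 62 4D → 0x63CB23FEBEA0624D.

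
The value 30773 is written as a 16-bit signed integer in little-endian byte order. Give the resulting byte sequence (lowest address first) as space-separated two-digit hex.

35 78

30773 in hexadecimal, padded to 16 bits, is 0x7835.
Split into bytes (most-significant first): 78 35.
Little-endian: lowest address holds the least-significant byte.
So at ascending addresses the bytes are 35 78.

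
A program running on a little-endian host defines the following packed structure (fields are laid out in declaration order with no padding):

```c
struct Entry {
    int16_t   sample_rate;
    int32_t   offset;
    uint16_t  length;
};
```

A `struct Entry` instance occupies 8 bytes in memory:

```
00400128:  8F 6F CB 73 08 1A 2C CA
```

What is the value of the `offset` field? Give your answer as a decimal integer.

`offset` follows `sample_rate` (2 bytes), so it starts at byte offset 2 and occupies 4 bytes.
Bytes at offsets 2..5: CB 73 08 1A.
In little-endian order the low byte comes first in memory.
Reassemble most-significant byte first: 1A 08 73 CB → 0x1A0873CB.
0x1A0873CB = 436761547.

436761547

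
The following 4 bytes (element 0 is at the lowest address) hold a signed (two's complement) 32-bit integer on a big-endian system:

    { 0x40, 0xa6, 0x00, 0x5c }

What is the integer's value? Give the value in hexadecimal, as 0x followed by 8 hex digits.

0x40A6005C

Big-endian stores the most-significant byte at the lowest address.
The bytes are already most-significant first: 0x40A6005C.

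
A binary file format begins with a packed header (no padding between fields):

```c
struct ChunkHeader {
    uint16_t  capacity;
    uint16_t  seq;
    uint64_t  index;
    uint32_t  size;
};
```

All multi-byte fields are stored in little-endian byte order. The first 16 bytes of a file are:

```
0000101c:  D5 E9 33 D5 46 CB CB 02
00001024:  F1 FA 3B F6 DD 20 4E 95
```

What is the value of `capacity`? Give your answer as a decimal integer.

`capacity` is the first field, at byte offset 0, occupying 2 bytes.
Bytes at offsets 0..1: D5 E9.
Little-endian stores the least-significant byte at the lowest address.
Reassemble most-significant byte first: E9 D5 → 0xE9D5.
0xE9D5 = 59861.

59861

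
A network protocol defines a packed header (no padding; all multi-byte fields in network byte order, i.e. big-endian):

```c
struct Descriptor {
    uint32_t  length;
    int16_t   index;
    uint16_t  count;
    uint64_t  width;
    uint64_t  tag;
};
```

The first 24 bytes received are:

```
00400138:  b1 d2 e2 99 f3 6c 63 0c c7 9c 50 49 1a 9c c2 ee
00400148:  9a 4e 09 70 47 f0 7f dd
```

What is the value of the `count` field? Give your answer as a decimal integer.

25356

`count` follows `length` (4 B), `index` (2 B), so it starts at offset 4 + 2 = 6 and occupies 2 bytes.
Bytes at offsets 6..7: 63 0C.
In big-endian order the high byte comes first in memory.
The bytes are already most-significant first: 0x630C.
0x630C = 25356.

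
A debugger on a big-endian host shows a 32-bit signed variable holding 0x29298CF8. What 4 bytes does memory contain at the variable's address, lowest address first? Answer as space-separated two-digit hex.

29 29 8C F8

Split into bytes (most-significant first): 29 29 8C F8.
Big-endian: lowest address holds the most-significant byte.
So the memory order matches the most-significant-first order: 29 29 8C F8.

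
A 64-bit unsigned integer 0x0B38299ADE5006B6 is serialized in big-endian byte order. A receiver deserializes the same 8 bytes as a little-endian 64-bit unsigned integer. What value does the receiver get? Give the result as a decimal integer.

Stored big-endian, the bytes at ascending addresses are 0B 38 29 9A DE 50 06 B6.
Read back as little-endian, the first byte is least significant, giving 0xB60650DE9A29380B.
0xB60650DE9A29380B = 13116259881762502667.

13116259881762502667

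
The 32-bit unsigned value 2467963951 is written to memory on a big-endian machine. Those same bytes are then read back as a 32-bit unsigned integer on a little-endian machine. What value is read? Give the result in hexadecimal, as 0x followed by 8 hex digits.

2467963951 in 32-bit hexadecimal is 0x931A242F.
Stored big-endian, the bytes at ascending addresses are 93 1A 24 2F.
Read back as little-endian, the first byte is least significant, giving 0x2F241A93.

0x2F241A93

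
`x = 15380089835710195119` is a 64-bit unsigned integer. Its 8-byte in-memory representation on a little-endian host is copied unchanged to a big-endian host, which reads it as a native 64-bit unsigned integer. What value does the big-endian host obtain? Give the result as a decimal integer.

12620523111139144149

15380089835710195119 in 64-bit hexadecimal is 0xD5710E37E71A25AF.
Stored little-endian, the bytes at ascending addresses are AF 25 1A E7 37 0E 71 D5.
Read back as big-endian, the last byte is least significant, giving 0xAF251AE7370E71D5.
0xAF251AE7370E71D5 = 12620523111139144149.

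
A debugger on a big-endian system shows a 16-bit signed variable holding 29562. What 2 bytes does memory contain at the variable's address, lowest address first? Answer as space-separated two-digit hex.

73 7A

29562 in hexadecimal, padded to 16 bits, is 0x737A.
Split into bytes (most-significant first): 73 7A.
Big-endian stores the most-significant byte at the lowest address.
So the memory order matches the most-significant-first order: 73 7A.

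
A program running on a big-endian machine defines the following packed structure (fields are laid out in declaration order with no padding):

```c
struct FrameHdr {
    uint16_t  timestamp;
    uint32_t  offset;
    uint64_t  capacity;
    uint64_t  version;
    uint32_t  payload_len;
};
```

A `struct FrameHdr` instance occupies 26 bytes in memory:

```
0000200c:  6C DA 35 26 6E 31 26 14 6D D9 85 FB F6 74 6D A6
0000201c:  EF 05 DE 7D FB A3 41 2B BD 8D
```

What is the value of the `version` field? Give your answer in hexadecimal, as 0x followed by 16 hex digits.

`version` follows `timestamp` (2 B), `offset` (4 B), `capacity` (8 B), so it starts at offset 2 + 4 + 8 = 14 and occupies 8 bytes.
Bytes at offsets 14..21: 6D A6 EF 05 DE 7D FB A3.
Big-endian stores the most-significant byte at the lowest address.
The bytes are already most-significant first: 0x6DA6EF05DE7DFBA3.

0x6DA6EF05DE7DFBA3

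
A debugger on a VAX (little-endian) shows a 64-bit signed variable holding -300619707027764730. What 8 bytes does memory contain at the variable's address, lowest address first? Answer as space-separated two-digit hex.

Two's complement of -300619707027764730 in 64 bits: 300619707027764730 = 0x042C0407E1DF35FA; invert → 0xFBD3FBF81E20CA05; add 1 → 0xFBD3FBF81E20CA06.
Split into bytes (most-significant first): FB D3 FB F8 1E 20 CA 06.
Little-endian: lowest address holds the least-significant byte.
So at ascending addresses the bytes are 06 CA 20 1E F8 FB D3 FB.

06 CA 20 1E F8 FB D3 FB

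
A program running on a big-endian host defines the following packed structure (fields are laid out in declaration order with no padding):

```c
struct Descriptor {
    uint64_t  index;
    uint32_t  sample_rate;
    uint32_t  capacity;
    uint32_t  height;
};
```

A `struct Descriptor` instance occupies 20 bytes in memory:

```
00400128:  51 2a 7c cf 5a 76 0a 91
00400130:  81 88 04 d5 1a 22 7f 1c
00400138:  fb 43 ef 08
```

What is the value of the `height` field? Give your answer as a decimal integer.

`height` follows `index` (8 B), `sample_rate` (4 B), `capacity` (4 B), so it starts at offset 8 + 4 + 4 = 16 and occupies 4 bytes.
Bytes at offsets 16..19: FB 43 EF 08.
In big-endian order the high byte comes first in memory.
The bytes are already most-significant first: 0xFB43EF08.
0xFB43EF08 = 4215533320.

4215533320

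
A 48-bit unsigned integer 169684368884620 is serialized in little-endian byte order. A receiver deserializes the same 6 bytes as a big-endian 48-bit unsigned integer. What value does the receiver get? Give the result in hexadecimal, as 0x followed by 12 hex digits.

169684368884620 in 48-bit hexadecimal is 0x9A53B888038C.
Stored little-endian, the bytes at ascending addresses are 8C 03 88 B8 53 9A.
Read back as big-endian, the last byte is least significant, giving 0x8C0388B8539A.

0x8C0388B8539A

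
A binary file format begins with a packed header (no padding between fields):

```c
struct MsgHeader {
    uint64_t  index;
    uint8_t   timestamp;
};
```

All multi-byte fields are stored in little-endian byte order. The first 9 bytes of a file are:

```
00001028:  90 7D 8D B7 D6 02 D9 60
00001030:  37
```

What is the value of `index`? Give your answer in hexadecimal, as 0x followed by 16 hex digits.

`index` is the first field, at byte offset 0, occupying 8 bytes.
Bytes at offsets 0..7: 90 7D 8D B7 D6 02 D9 60.
In little-endian order the low byte comes first in memory.
Reassemble most-significant byte first: 60 D9 02 D6 B7 8D 7D 90 → 0x60D902D6B78D7D90.

0x60D902D6B78D7D90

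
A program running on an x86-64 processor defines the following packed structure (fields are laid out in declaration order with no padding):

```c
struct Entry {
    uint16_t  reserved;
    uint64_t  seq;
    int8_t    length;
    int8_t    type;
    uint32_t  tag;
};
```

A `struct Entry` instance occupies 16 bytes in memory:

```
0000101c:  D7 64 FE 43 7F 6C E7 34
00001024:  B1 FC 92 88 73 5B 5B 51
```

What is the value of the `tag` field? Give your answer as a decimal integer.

1364941683

`tag` follows `reserved` (2 B), `seq` (8 B), `length` (1 B), `type` (1 B), so it starts at offset 2 + 8 + 1 + 1 = 12 and occupies 4 bytes.
Bytes at offsets 12..15: 73 5B 5B 51.
Little-endian: lowest address holds the least-significant byte.
Reassemble most-significant byte first: 51 5B 5B 73 → 0x515B5B73.
0x515B5B73 = 1364941683.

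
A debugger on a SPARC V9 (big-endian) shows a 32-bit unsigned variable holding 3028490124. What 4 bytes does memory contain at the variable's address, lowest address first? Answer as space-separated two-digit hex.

B4 83 17 8C

3028490124 in hexadecimal, padded to 32 bits, is 0xB483178C.
Split into bytes (most-significant first): B4 83 17 8C.
Big-endian stores the most-significant byte at the lowest address.
So the memory order matches the most-significant-first order: B4 83 17 8C.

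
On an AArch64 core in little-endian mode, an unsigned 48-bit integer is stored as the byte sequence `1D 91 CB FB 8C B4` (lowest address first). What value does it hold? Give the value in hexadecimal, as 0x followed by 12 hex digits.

0xB48CFBCB911D

Little-endian: lowest address holds the least-significant byte.
Reassemble most-significant byte first: B4 8C FB CB 91 1D → 0xB48CFBCB911D.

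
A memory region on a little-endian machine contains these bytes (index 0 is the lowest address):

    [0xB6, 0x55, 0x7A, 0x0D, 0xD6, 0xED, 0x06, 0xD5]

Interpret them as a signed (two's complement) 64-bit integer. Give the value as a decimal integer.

-3096526190165731914

Little-endian stores the least-significant byte at the lowest address.
Reassemble most-significant byte first: D5 06 ED D6 0D 7A 55 B6 → 0xD506EDD60D7A55B6.
Top bit is set, so as a signed 64-bit value this is 0xD506EDD60D7A55B6 − 2^64 = -3096526190165731914.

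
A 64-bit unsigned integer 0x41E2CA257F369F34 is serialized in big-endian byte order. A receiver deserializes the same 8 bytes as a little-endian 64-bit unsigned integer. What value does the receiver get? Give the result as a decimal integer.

3791809330992046657

Stored big-endian, the bytes at ascending addresses are 41 E2 CA 25 7F 36 9F 34.
Read back as little-endian, the first byte is least significant, giving 0x349F367F25CAE241.
0x349F367F25CAE241 = 3791809330992046657.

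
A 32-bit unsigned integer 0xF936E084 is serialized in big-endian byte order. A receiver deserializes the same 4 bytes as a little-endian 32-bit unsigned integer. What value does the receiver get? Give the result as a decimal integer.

2229286649

Stored big-endian, the bytes at ascending addresses are F9 36 E0 84.
Read back as little-endian, the first byte is least significant, giving 0x84E036F9.
0x84E036F9 = 2229286649.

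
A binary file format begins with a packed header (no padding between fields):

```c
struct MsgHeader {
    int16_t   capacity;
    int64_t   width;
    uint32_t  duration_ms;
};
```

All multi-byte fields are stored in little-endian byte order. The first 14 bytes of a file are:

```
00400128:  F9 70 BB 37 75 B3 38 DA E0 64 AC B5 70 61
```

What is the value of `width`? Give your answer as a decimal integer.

`width` follows `capacity` (2 bytes), so it starts at byte offset 2 and occupies 8 bytes.
Bytes at offsets 2..9: BB 37 75 B3 38 DA E0 64.
In little-endian order the low byte comes first in memory.
Reassemble most-significant byte first: 64 E0 DA 38 B3 75 37 BB → 0x64E0DA38B37537BB.
0x64E0DA38B37537BB = 7269049735639807931.

7269049735639807931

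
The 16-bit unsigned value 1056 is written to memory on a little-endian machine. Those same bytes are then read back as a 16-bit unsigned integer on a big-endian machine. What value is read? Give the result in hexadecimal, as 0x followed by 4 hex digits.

0x2004

1056 in 16-bit hexadecimal is 0x0420.
Stored little-endian, the bytes at ascending addresses are 20 04.
Read back as big-endian, the last byte is least significant, giving 0x2004.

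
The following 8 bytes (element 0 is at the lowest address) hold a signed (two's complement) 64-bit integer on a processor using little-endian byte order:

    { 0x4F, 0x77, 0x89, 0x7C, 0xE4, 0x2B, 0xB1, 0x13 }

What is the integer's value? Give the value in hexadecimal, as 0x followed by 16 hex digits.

In little-endian order the low byte comes first in memory.
Reassemble most-significant byte first: 13 B1 2B E4 7C 89 77 4F → 0x13B12BE47C89774F.

0x13B12BE47C89774F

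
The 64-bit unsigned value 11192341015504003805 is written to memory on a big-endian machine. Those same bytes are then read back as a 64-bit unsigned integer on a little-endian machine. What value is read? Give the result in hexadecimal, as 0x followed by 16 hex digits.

0xDDA226A2DA2E539B

11192341015504003805 in 64-bit hexadecimal is 0x9B532EDAA226A2DD.
Stored big-endian, the bytes at ascending addresses are 9B 53 2E DA A2 26 A2 DD.
Read back as little-endian, the first byte is least significant, giving 0xDDA226A2DA2E539B.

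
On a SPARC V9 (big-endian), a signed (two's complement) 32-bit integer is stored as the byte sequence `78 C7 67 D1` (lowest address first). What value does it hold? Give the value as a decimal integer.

In big-endian order the high byte comes first in memory.
The bytes are already most-significant first: 0x78C767D1.
0x78C767D1 = 2026334161.

2026334161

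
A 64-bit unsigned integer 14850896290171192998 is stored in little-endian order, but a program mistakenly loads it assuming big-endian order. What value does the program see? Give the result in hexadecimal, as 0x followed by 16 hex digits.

0xA606D2137EFB18CE

14850896290171192998 in 64-bit hexadecimal is 0xCE18FB7E13D206A6.
Stored little-endian, the bytes at ascending addresses are A6 06 D2 13 7E FB 18 CE.
Read back as big-endian, the last byte is least significant, giving 0xA606D2137EFB18CE.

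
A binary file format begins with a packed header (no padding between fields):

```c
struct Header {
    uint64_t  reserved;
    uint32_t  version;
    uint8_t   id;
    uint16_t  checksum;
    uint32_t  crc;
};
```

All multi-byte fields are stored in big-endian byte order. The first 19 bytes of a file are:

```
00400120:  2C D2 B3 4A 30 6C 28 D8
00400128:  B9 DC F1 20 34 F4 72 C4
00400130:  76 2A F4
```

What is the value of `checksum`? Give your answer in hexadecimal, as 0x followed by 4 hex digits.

0xF472

`checksum` follows `reserved` (8 B), `version` (4 B), `id` (1 B), so it starts at offset 8 + 4 + 1 = 13 and occupies 2 bytes.
Bytes at offsets 13..14: F4 72.
Big-endian stores the most-significant byte at the lowest address.
The bytes are already most-significant first: 0xF472.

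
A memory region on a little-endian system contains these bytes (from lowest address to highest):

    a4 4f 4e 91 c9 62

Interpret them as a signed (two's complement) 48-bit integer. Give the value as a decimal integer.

In little-endian order the low byte comes first in memory.
Reassemble most-significant byte first: 62 C9 91 4E 4F A4 → 0x62C9914E4FA4.
0x62C9914E4FA4 = 108617865777060.

108617865777060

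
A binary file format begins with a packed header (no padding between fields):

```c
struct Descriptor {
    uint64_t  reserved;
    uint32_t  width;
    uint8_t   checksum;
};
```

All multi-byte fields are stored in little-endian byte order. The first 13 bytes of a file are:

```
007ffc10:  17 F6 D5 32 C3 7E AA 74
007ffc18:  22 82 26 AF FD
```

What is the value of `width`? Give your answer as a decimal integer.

`width` follows `reserved` (8 bytes), so it starts at byte offset 8 and occupies 4 bytes.
Bytes at offsets 8..11: 22 82 26 AF.
Little-endian stores the least-significant byte at the lowest address.
Reassemble most-significant byte first: AF 26 82 22 → 0xAF268222.
0xAF268222 = 2938536482.

2938536482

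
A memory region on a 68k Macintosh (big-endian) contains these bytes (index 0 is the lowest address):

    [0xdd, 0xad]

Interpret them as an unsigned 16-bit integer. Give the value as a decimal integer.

56749

Big-endian: lowest address holds the most-significant byte.
The bytes are already most-significant first: 0xDDAD.
0xDDAD = 56749.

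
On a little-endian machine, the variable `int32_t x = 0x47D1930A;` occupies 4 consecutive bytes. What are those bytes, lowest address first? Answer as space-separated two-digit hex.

Split into bytes (most-significant first): 47 D1 93 0A.
Little-endian: lowest address holds the least-significant byte.
So at ascending addresses the bytes are 0A 93 D1 47.

0A 93 D1 47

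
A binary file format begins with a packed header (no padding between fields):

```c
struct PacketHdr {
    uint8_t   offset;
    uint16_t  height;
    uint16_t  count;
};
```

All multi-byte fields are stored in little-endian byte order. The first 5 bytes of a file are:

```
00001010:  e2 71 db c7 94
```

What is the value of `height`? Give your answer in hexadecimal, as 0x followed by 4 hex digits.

0xDB71

`height` follows `offset` (1 byte), so it starts at byte offset 1 and occupies 2 bytes.
Bytes at offsets 1..2: 71 DB.
In little-endian order the low byte comes first in memory.
Reassemble most-significant byte first: DB 71 → 0xDB71.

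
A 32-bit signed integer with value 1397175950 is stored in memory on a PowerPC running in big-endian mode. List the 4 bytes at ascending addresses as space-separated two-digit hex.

53 47 36 8E

1397175950 in hexadecimal, padded to 32 bits, is 0x5347368E.
Split into bytes (most-significant first): 53 47 36 8E.
Big-endian stores the most-significant byte at the lowest address.
So the memory order matches the most-significant-first order: 53 47 36 8E.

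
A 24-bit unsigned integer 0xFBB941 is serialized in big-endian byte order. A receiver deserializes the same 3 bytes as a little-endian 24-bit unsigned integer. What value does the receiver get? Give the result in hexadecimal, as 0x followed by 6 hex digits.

0x41B9FB

Stored big-endian, the bytes at ascending addresses are FB B9 41.
Read back as little-endian, the first byte is least significant, giving 0x41B9FB.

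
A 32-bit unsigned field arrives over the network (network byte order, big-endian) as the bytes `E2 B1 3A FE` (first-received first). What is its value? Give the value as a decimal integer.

Big-endian stores the most-significant byte at the lowest address.
The bytes are already most-significant first: 0xE2B13AFE.
0xE2B13AFE = 3803265790.

3803265790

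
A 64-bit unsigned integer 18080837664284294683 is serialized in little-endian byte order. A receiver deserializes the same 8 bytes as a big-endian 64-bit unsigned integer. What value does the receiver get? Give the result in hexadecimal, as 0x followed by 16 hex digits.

18080837664284294683 in 64-bit hexadecimal is 0xFAEC0A0F2D2B3E1B.
Stored little-endian, the bytes at ascending addresses are 1B 3E 2B 2D 0F 0A EC FA.
Read back as big-endian, the last byte is least significant, giving 0x1B3E2B2D0F0AECFA.

0x1B3E2B2D0F0AECFA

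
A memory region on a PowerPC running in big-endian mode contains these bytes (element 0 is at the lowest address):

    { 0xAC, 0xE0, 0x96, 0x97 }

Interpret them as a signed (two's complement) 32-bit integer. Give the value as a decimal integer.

Big-endian: lowest address holds the most-significant byte.
The bytes are already most-significant first: 0xACE09697.
Top bit is set, so as a signed 32-bit value this is 0xACE09697 − 2^32 = -1394567529.

-1394567529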